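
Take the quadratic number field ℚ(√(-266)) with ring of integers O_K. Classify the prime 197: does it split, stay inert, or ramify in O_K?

p is inert

Since -266 ≢ 1 mod 4, the ring of integers is ℤ[√-266] with discriminant 4·(-266) = -1064.
Since gcd(197, -1064) = 1 the prime 197 does not ramify.
(-266/197) = 128^98 mod 197 = 196, giving Legendre symbol -1.
(-266/197) = -1, so 197 is inert.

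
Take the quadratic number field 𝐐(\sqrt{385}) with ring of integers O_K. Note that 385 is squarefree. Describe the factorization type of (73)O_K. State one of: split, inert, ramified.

inert

385 mod 4 = 1, hence disc K = 385 and O_K = ℤ[(1+√385)/2].
disc(K) = 385 is not divisible by 73; 73 is unramified.
(385/73) = 20^36 mod 73 = 72, giving Legendre symbol -1.
(385/73) = -1, so 73 is inert.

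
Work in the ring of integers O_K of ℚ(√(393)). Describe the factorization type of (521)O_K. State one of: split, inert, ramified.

393 mod 4 = 1, hence disc K = 393 and O_K = ℤ[(1+√393)/2].
disc(K) = 393 is not divisible by 521; 521 is unramified.
Compute (393/521) via Euler: 393^((521-1)/2) mod 521 = 1, so (393/521) = 1.
d is a quadratic residue mod p, hence 521 splits in O_K.

splits completely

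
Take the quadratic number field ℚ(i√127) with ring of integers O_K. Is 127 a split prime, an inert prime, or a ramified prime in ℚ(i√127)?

Since -127 ≡ 1 mod 4, the ring of integers is ℤ[(1+√-127)/2] with discriminant -127.
Ramification test: 127 | -127. The prime 127 ramifies in K.

127 is ramified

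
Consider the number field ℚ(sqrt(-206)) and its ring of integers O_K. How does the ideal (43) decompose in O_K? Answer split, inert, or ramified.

d = -206 ≡ 2 (mod 4), so O_K = ℤ[√-206] and disc(K) = 4d = -824.
disc(K) = -824 is not divisible by 43; 43 is unramified.
(-206/43) = 9^21 mod 43 = 1, giving Legendre symbol 1.
Legendre symbol 1 ⇒ 43 is split.

split — (43) = 𝔭₁𝔭₂ with 𝔭₁ ≠ 𝔭₂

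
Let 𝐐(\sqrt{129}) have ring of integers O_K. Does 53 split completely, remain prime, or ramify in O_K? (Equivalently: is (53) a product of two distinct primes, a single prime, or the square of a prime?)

inert — (53) stays prime in O_K

129 mod 4 = 1, hence disc K = 129 and O_K = ℤ[(1+√129)/2].
disc(K) = 129 is not divisible by 53; 53 is unramified.
Legendre symbol by Euler's criterion: (129/53) ≡ 129^26 ≡ 52 (mod 53), i.e. (129/53) = -1.
(129/53) = -1, so 53 is inert.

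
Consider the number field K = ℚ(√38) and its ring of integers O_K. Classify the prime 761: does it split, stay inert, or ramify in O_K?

38 mod 4 = 2, hence disc K = 4·38 = 152 and O_K = ℤ[√38].
761 ∤ 152, so 761 is unramified.
Compute (38/761) via Euler: 38^((761-1)/2) mod 761 = 1, so (38/761) = 1.
Legendre symbol 1 ⇒ 761 is split.

split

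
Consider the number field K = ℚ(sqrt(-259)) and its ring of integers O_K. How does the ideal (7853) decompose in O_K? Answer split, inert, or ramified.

Since -259 ≡ 1 mod 4, the ring of integers is ℤ[(1+√-259)/2] with discriminant -259.
disc(K) = -259 is not divisible by 7853; 7853 is unramified.
Euler's criterion: (-259)^3926 mod 7853 = 7852. Thus (-259|7853) = -1.
Legendre symbol -1 ⇒ 7853 is inert.

p is inert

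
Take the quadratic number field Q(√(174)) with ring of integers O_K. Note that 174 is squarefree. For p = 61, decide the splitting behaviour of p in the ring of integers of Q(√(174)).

174 mod 4 = 2, hence disc K = 4·174 = 696 and O_K = ℤ[√174].
61 ∤ 696, so 61 is unramified.
Legendre symbol by Euler's criterion: (174/61) ≡ 174^30 ≡ 1 (mod 61), i.e. (174/61) = 1.
(174/61) = 1, so 61 splits.

splits completely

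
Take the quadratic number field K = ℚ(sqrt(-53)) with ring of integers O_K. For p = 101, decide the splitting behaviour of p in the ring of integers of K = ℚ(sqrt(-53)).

Since -53 ≢ 1 mod 4, the ring of integers is ℤ[√-53] with discriminant 4·(-53) = -212.
Since gcd(101, -212) = 1 the prime 101 does not ramify.
Euler's criterion: (-53)^50 mod 101 = 100. Thus (-53|101) = -1.
Legendre symbol -1 ⇒ 101 is inert.

101 remains inert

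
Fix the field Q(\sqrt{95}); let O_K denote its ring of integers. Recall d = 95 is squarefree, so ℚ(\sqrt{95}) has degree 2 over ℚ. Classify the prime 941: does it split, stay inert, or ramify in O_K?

inert

Since 95 ≢ 1 mod 4, the ring of integers is ℤ[√95] with discriminant 4·95 = 380.
941 ∤ 380, so 941 is unramified.
(95/941) = 95^470 mod 941 = 940, giving Legendre symbol -1.
d is a non-residue mod p, hence 941 remains inert in O_K.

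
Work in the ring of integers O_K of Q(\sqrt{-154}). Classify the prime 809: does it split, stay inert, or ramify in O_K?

inert — (809) stays prime in O_K

Since -154 ≢ 1 mod 4, the ring of integers is ℤ[√-154] with discriminant 4·(-154) = -616.
Since gcd(809, -616) = 1 the prime 809 does not ramify.
Euler's criterion: (-154)^404 mod 809 = 808. Thus (-154|809) = -1.
Legendre symbol -1 ⇒ 809 is inert.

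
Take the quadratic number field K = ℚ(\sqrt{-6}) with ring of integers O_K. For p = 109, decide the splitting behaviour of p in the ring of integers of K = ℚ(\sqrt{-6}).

d = -6 ≡ 2 (mod 4), so O_K = ℤ[√-6] and disc(K) = 4d = -24.
disc(K) = -24 is not divisible by 109; 109 is unramified.
Euler's criterion: (-6)^54 mod 109 = 108. Thus (-6|109) = -1.
(-6/109) = -1, so 109 is inert.

109 remains inert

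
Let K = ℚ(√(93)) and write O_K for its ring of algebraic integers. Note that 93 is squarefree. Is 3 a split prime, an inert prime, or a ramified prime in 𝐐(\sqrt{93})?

d = 93 ≡ 1 (mod 4), so O_K = ℤ[(1+√93)/2] and disc(K) = d = 93.
Ramification test: 3 | 93. The prime 3 ramifies in K.

3 is ramified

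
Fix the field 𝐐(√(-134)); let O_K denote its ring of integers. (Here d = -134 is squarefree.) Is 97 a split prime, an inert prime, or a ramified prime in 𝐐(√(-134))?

d = -134 ≡ 2 (mod 4), so O_K = ℤ[√-134] and disc(K) = 4d = -536.
Since gcd(97, -536) = 1 the prime 97 does not ramify.
Legendre symbol by Euler's criterion: (-134/97) ≡ (-134)^48 ≡ 96 (mod 97), i.e. (-134/97) = -1.
Legendre symbol -1 ⇒ 97 is inert.

inert — (97) stays prime in O_K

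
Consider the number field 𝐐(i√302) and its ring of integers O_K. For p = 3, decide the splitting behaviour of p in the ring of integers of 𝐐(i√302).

3 splits in O_K

Since -302 ≢ 1 mod 4, the ring of integers is ℤ[√-302] with discriminant 4·(-302) = -1208.
3 ∤ -1208, so 3 is unramified.
Legendre symbol by Euler's criterion: (-302/3) ≡ (-302)^1 ≡ 1 (mod 3), i.e. (-302/3) = 1.
(-302/3) = 1, so 3 splits.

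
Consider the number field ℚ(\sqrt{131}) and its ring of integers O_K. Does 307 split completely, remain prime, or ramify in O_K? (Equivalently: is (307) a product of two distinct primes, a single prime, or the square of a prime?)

307 remains inert

d = 131 ≡ 3 (mod 4), so O_K = ℤ[√131] and disc(K) = 4d = 524.
Since gcd(307, 524) = 1 the prime 307 does not ramify.
Compute (131/307) via Euler: 131^((307-1)/2) mod 307 = 306, so (131/307) = -1.
d is a non-residue mod p, hence 307 remains inert in O_K.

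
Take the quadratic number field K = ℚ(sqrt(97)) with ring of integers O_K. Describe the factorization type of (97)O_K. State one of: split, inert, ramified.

ramified

d = 97 ≡ 1 (mod 4), so O_K = ℤ[(1+√97)/2] and disc(K) = d = 97.
Ramification test: 97 | 97. The prime 97 ramifies in K.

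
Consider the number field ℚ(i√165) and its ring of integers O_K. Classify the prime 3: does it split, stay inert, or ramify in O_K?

ramifies in O_K

d = -165 ≡ 3 (mod 4), so O_K = ℤ[√-165] and disc(K) = 4d = -660.
disc(K) = -660 = 3·(-220), so p = 3 is ramified.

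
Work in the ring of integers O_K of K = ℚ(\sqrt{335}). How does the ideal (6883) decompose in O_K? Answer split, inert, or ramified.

p splits

d = 335 ≡ 3 (mod 4), so O_K = ℤ[√335] and disc(K) = 4d = 1340.
Since gcd(6883, 1340) = 1 the prime 6883 does not ramify.
Compute (335/6883) via Euler: 335^((6883-1)/2) mod 6883 = 1, so (335/6883) = 1.
(335/6883) = 1, so 6883 splits.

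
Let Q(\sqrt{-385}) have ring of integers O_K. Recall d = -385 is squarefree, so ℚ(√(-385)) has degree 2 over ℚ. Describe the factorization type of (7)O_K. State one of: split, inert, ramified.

ramified — (7) = 𝔭²

d = -385 ≡ 3 (mod 4), so O_K = ℤ[√-385] and disc(K) = 4d = -1540.
Ramification test: 7 | -1540. The prime 7 ramifies in K.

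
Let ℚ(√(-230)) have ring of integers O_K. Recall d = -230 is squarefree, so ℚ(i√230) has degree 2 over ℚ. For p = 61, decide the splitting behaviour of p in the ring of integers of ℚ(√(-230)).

Since -230 ≢ 1 mod 4, the ring of integers is ℤ[√-230] with discriminant 4·(-230) = -920.
disc(K) = -920 is not divisible by 61; 61 is unramified.
(-230/61) = 14^30 mod 61 = 1, giving Legendre symbol 1.
(-230/61) = 1, so 61 splits.

splits completely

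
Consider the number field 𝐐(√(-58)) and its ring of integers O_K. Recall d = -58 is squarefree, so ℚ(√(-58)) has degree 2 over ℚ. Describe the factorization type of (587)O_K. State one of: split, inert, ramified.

-58 mod 4 = 2, hence disc K = 4·(-58) = -232 and O_K = ℤ[√-58].
587 ∤ -232, so 587 is unramified.
Euler's criterion: (-58)^293 mod 587 = 1. Thus (-58|587) = 1.
Legendre symbol 1 ⇒ 587 is split.

split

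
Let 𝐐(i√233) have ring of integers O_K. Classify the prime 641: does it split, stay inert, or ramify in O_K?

Since -233 ≢ 1 mod 4, the ring of integers is ℤ[√-233] with discriminant 4·(-233) = -932.
Since gcd(641, -932) = 1 the prime 641 does not ramify.
Euler's criterion: (-233)^320 mod 641 = 1. Thus (-233|641) = 1.
(-233/641) = 1, so 641 splits.

p splits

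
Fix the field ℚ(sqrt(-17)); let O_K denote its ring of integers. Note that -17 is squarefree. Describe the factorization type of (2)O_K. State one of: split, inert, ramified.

2 is ramified

-17 mod 4 = 3, hence disc K = 4·(-17) = -68 and O_K = ℤ[√-17].
Ramification test: 2 | -68. The prime 2 ramifies in K.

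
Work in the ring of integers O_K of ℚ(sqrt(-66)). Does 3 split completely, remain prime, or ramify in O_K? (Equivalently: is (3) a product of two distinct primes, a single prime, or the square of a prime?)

ramified — (3) = 𝔭²

-66 mod 4 = 2, hence disc K = 4·(-66) = -264 and O_K = ℤ[√-66].
3 divides disc(K) = -264, so 3 ramifies.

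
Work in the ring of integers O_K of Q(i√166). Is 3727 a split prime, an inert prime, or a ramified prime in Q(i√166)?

d = -166 ≡ 2 (mod 4), so O_K = ℤ[√-166] and disc(K) = 4d = -664.
3727 ∤ -664, so 3727 is unramified.
Compute (-166/3727) via Euler: 3561^((3727-1)/2) mod 3727 = 1, so (-166/3727) = 1.
d is a quadratic residue mod p, hence 3727 splits in O_K.

splits completely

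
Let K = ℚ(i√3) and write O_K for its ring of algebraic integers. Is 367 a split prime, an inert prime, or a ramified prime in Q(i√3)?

-3 mod 4 = 1, hence disc K = -3 and O_K = ℤ[(1+√-3)/2].
367 ∤ -3, so 367 is unramified.
(-3/367) = 364^183 mod 367 = 1, giving Legendre symbol 1.
(-3/367) = 1, so 367 splits.

p splits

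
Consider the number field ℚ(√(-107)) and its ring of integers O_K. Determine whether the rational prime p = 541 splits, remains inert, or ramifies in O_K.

Since -107 ≡ 1 mod 4, the ring of integers is ℤ[(1+√-107)/2] with discriminant -107.
disc(K) = -107 is not divisible by 541; 541 is unramified.
Compute (-107/541) via Euler: 434^((541-1)/2) mod 541 = 540, so (-107/541) = -1.
(-107/541) = -1, so 541 is inert.

remains prime (inert)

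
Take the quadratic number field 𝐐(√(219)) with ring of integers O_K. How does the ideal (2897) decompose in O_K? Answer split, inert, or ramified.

remains prime (inert)

d = 219 ≡ 3 (mod 4), so O_K = ℤ[√219] and disc(K) = 4d = 876.
2897 ∤ 876, so 2897 is unramified.
(219/2897) = 219^1448 mod 2897 = 2896, giving Legendre symbol -1.
Legendre symbol -1 ⇒ 2897 is inert.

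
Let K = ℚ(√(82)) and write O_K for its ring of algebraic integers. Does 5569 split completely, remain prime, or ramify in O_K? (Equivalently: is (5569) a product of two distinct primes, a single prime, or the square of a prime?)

Since 82 ≢ 1 mod 4, the ring of integers is ℤ[√82] with discriminant 4·82 = 328.
disc(K) = 328 is not divisible by 5569; 5569 is unramified.
Legendre symbol by Euler's criterion: (82/5569) ≡ 82^2784 ≡ 5568 (mod 5569), i.e. (82/5569) = -1.
d is a non-residue mod p, hence 5569 remains inert in O_K.

remains prime (inert)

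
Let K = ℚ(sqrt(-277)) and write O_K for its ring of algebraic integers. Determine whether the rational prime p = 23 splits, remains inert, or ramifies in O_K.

remains prime (inert)

-277 mod 4 = 3, hence disc K = 4·(-277) = -1108 and O_K = ℤ[√-277].
23 ∤ -1108, so 23 is unramified.
Euler's criterion: (-277)^11 mod 23 = 22. Thus (-277|23) = -1.
(-277/23) = -1, so 23 is inert.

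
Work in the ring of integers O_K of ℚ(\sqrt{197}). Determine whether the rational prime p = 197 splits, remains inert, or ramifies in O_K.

p ramifies

Since 197 ≡ 1 mod 4, the ring of integers is ℤ[(1+√197)/2] with discriminant 197.
disc(K) = 197 = 197·1, so p = 197 is ramified.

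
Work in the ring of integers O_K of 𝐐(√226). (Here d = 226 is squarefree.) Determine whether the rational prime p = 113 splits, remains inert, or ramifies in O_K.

ramified — (113) = 𝔭²

d = 226 ≡ 2 (mod 4), so O_K = ℤ[√226] and disc(K) = 4d = 904.
Ramification test: 113 | 904. The prime 113 ramifies in K.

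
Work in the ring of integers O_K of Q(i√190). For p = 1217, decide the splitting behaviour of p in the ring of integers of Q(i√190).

p is inert

-190 mod 4 = 2, hence disc K = 4·(-190) = -760 and O_K = ℤ[√-190].
1217 ∤ -760, so 1217 is unramified.
Compute (-190/1217) via Euler: 1027^((1217-1)/2) mod 1217 = 1216, so (-190/1217) = -1.
d is a non-residue mod p, hence 1217 remains inert in O_K.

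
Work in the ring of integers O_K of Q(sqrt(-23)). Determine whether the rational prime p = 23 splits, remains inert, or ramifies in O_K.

-23 mod 4 = 1, hence disc K = -23 and O_K = ℤ[(1+√-23)/2].
23 divides disc(K) = -23, so 23 ramifies.

ramifies in O_K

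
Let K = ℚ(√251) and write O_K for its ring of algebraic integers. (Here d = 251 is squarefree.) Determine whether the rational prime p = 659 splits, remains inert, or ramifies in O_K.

d = 251 ≡ 3 (mod 4), so O_K = ℤ[√251] and disc(K) = 4d = 1004.
disc(K) = 1004 is not divisible by 659; 659 is unramified.
Euler's criterion: 251^329 mod 659 = 1. Thus (251|659) = 1.
Legendre symbol 1 ⇒ 659 is split.

659 splits in O_K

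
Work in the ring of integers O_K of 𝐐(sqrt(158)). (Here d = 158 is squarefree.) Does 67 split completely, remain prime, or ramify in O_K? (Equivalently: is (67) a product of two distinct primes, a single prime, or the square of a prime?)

Since 158 ≢ 1 mod 4, the ring of integers is ℤ[√158] with discriminant 4·158 = 632.
Since gcd(67, 632) = 1 the prime 67 does not ramify.
Euler's criterion: 158^33 mod 67 = 1. Thus (158|67) = 1.
d is a quadratic residue mod p, hence 67 splits in O_K.

split — (67) = 𝔭₁𝔭₂ with 𝔭₁ ≠ 𝔭₂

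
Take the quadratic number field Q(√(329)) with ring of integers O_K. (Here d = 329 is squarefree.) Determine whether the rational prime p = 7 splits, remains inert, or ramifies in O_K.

Since 329 ≡ 1 mod 4, the ring of integers is ℤ[(1+√329)/2] with discriminant 329.
disc(K) = 329 = 7·47, so p = 7 is ramified.

ramified — (7) = 𝔭²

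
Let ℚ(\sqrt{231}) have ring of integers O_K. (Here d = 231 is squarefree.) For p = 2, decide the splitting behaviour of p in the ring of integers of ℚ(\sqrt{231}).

Since 231 ≢ 1 mod 4, the ring of integers is ℤ[√231] with discriminant 4·231 = 924.
Ramification test: 2 | 924. The prime 2 ramifies in K.

ramified — (2) = 𝔭²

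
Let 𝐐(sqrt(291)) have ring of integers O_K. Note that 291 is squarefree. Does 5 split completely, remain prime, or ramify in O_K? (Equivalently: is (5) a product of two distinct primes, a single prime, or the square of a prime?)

5 splits in O_K

d = 291 ≡ 3 (mod 4), so O_K = ℤ[√291] and disc(K) = 4d = 1164.
Since gcd(5, 1164) = 1 the prime 5 does not ramify.
Compute (291/5) via Euler: 1^((5-1)/2) mod 5 = 1, so (291/5) = 1.
d is a quadratic residue mod p, hence 5 splits in O_K.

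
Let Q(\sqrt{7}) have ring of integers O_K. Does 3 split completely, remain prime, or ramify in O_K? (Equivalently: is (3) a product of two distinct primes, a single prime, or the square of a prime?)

Since 7 ≢ 1 mod 4, the ring of integers is ℤ[√7] with discriminant 4·7 = 28.
disc(K) = 28 is not divisible by 3; 3 is unramified.
(7/3) = 1^1 mod 3 = 1, giving Legendre symbol 1.
d is a quadratic residue mod p, hence 3 splits in O_K.

split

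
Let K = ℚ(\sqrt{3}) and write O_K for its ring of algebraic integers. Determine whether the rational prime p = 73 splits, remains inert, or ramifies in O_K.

Since 3 ≢ 1 mod 4, the ring of integers is ℤ[√3] with discriminant 4·3 = 12.
73 ∤ 12, so 73 is unramified.
Compute (3/73) via Euler: 3^((73-1)/2) mod 73 = 1, so (3/73) = 1.
Legendre symbol 1 ⇒ 73 is split.

splits completely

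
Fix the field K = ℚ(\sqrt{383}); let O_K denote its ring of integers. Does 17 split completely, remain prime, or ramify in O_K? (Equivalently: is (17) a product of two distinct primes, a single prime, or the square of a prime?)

split — (17) = 𝔭₁𝔭₂ with 𝔭₁ ≠ 𝔭₂

d = 383 ≡ 3 (mod 4), so O_K = ℤ[√383] and disc(K) = 4d = 1532.
disc(K) = 1532 is not divisible by 17; 17 is unramified.
Compute (383/17) via Euler: 9^((17-1)/2) mod 17 = 1, so (383/17) = 1.
d is a quadratic residue mod p, hence 17 splits in O_K.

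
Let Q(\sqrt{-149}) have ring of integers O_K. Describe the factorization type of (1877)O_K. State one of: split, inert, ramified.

-149 mod 4 = 3, hence disc K = 4·(-149) = -596 and O_K = ℤ[√-149].
Since gcd(1877, -596) = 1 the prime 1877 does not ramify.
Compute (-149/1877) via Euler: 1728^((1877-1)/2) mod 1877 = 1876, so (-149/1877) = -1.
d is a non-residue mod p, hence 1877 remains inert in O_K.

inert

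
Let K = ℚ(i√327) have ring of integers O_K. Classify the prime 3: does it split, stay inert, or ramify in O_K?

ramifies in O_K

d = -327 ≡ 1 (mod 4), so O_K = ℤ[(1+√-327)/2] and disc(K) = d = -327.
3 divides disc(K) = -327, so 3 ramifies.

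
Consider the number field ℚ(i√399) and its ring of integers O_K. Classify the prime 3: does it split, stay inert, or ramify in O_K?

3 is ramified

-399 mod 4 = 1, hence disc K = -399 and O_K = ℤ[(1+√-399)/2].
Ramification test: 3 | -399. The prime 3 ramifies in K.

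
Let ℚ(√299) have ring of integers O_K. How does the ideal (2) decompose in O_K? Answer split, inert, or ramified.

299 mod 4 = 3, hence disc K = 4·299 = 1196 and O_K = ℤ[√299].
2 divides disc(K) = 1196, so 2 ramifies.

p ramifies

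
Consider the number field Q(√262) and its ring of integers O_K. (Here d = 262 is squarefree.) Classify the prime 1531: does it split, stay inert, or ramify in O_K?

262 mod 4 = 2, hence disc K = 4·262 = 1048 and O_K = ℤ[√262].
Since gcd(1531, 1048) = 1 the prime 1531 does not ramify.
(262/1531) = 262^765 mod 1531 = 1530, giving Legendre symbol -1.
(262/1531) = -1, so 1531 is inert.

1531 remains inert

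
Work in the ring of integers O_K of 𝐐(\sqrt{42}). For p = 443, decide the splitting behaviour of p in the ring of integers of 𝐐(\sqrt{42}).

splits completely

Since 42 ≢ 1 mod 4, the ring of integers is ℤ[√42] with discriminant 4·42 = 168.
443 ∤ 168, so 443 is unramified.
Euler's criterion: 42^221 mod 443 = 1. Thus (42|443) = 1.
d is a quadratic residue mod p, hence 443 splits in O_K.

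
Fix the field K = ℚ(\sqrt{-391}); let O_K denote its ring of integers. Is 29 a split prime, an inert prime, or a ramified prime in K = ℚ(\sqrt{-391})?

inert — (29) stays prime in O_K

d = -391 ≡ 1 (mod 4), so O_K = ℤ[(1+√-391)/2] and disc(K) = d = -391.
Since gcd(29, -391) = 1 the prime 29 does not ramify.
Legendre symbol by Euler's criterion: (-391/29) ≡ (-391)^14 ≡ 28 (mod 29), i.e. (-391/29) = -1.
Legendre symbol -1 ⇒ 29 is inert.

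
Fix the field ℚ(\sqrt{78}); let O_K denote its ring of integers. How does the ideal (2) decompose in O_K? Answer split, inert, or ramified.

d = 78 ≡ 2 (mod 4), so O_K = ℤ[√78] and disc(K) = 4d = 312.
disc(K) = 312 = 2·156, so p = 2 is ramified.

ramifies in O_K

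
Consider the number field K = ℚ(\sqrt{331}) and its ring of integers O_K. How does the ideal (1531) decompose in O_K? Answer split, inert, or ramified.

splits completely

Since 331 ≢ 1 mod 4, the ring of integers is ℤ[√331] with discriminant 4·331 = 1324.
1531 ∤ 1324, so 1531 is unramified.
Legendre symbol by Euler's criterion: (331/1531) ≡ 331^765 ≡ 1 (mod 1531), i.e. (331/1531) = 1.
Legendre symbol 1 ⇒ 1531 is split.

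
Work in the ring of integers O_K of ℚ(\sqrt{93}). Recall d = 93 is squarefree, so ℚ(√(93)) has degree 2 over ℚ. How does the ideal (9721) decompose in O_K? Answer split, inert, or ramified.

split — (9721) = 𝔭₁𝔭₂ with 𝔭₁ ≠ 𝔭₂

d = 93 ≡ 1 (mod 4), so O_K = ℤ[(1+√93)/2] and disc(K) = d = 93.
Since gcd(9721, 93) = 1 the prime 9721 does not ramify.
Euler's criterion: 93^4860 mod 9721 = 1. Thus (93|9721) = 1.
d is a quadratic residue mod p, hence 9721 splits in O_K.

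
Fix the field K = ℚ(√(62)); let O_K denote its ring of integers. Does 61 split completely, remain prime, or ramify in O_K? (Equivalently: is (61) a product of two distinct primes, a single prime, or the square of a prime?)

splits completely

d = 62 ≡ 2 (mod 4), so O_K = ℤ[√62] and disc(K) = 4d = 248.
disc(K) = 248 is not divisible by 61; 61 is unramified.
(62/61) = 1^30 mod 61 = 1, giving Legendre symbol 1.
(62/61) = 1, so 61 splits.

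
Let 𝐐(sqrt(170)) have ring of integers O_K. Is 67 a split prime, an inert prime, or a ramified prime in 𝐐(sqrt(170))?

d = 170 ≡ 2 (mod 4), so O_K = ℤ[√170] and disc(K) = 4d = 680.
disc(K) = 680 is not divisible by 67; 67 is unramified.
Legendre symbol by Euler's criterion: (170/67) ≡ 170^33 ≡ 1 (mod 67), i.e. (170/67) = 1.
d is a quadratic residue mod p, hence 67 splits in O_K.

p splits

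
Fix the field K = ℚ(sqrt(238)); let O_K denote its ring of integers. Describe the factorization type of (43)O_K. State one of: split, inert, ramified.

Since 238 ≢ 1 mod 4, the ring of integers is ℤ[√238] with discriminant 4·238 = 952.
Since gcd(43, 952) = 1 the prime 43 does not ramify.
Legendre symbol by Euler's criterion: (238/43) ≡ 238^21 ≡ 1 (mod 43), i.e. (238/43) = 1.
(238/43) = 1, so 43 splits.

43 splits in O_K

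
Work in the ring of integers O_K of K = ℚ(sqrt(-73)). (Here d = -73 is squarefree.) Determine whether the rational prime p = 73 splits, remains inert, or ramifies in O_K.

ramifies in O_K

-73 mod 4 = 3, hence disc K = 4·(-73) = -292 and O_K = ℤ[√-73].
73 divides disc(K) = -292, so 73 ramifies.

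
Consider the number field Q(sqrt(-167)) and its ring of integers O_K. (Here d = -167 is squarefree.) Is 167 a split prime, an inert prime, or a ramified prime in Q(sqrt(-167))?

-167 mod 4 = 1, hence disc K = -167 and O_K = ℤ[(1+√-167)/2].
Ramification test: 167 | -167. The prime 167 ramifies in K.

167 is ramified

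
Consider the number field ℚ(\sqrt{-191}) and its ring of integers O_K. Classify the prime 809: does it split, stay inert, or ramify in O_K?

splits completely

Since -191 ≡ 1 mod 4, the ring of integers is ℤ[(1+√-191)/2] with discriminant -191.
disc(K) = -191 is not divisible by 809; 809 is unramified.
Legendre symbol by Euler's criterion: (-191/809) ≡ (-191)^404 ≡ 1 (mod 809), i.e. (-191/809) = 1.
d is a quadratic residue mod p, hence 809 splits in O_K.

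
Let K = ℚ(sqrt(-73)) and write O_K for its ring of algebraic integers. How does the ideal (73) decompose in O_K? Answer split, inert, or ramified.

Since -73 ≢ 1 mod 4, the ring of integers is ℤ[√-73] with discriminant 4·(-73) = -292.
73 divides disc(K) = -292, so 73 ramifies.

ramifies in O_K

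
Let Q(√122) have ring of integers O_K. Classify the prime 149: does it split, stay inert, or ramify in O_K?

d = 122 ≡ 2 (mod 4), so O_K = ℤ[√122] and disc(K) = 4d = 488.
Since gcd(149, 488) = 1 the prime 149 does not ramify.
Compute (122/149) via Euler: 122^((149-1)/2) mod 149 = 148, so (122/149) = -1.
Legendre symbol -1 ⇒ 149 is inert.

inert — (149) stays prime in O_K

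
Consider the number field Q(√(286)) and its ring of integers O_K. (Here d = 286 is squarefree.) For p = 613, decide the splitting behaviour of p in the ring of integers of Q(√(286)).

286 mod 4 = 2, hence disc K = 4·286 = 1144 and O_K = ℤ[√286].
disc(K) = 1144 is not divisible by 613; 613 is unramified.
Euler's criterion: 286^306 mod 613 = 612. Thus (286|613) = -1.
d is a non-residue mod p, hence 613 remains inert in O_K.

613 remains inert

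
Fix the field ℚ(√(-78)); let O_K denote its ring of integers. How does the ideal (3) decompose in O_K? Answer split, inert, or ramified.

Since -78 ≢ 1 mod 4, the ring of integers is ℤ[√-78] with discriminant 4·(-78) = -312.
disc(K) = -312 = 3·(-104), so p = 3 is ramified.

ramified — (3) = 𝔭²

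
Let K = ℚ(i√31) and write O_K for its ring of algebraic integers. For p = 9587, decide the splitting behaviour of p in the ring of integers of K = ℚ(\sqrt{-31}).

Since -31 ≡ 1 mod 4, the ring of integers is ℤ[(1+√-31)/2] with discriminant -31.
9587 ∤ -31, so 9587 is unramified.
(-31/9587) = 9556^4793 mod 9587 = 1, giving Legendre symbol 1.
(-31/9587) = 1, so 9587 splits.

9587 splits in O_K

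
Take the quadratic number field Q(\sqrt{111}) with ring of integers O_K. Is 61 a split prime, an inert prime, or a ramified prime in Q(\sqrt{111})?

inert

111 mod 4 = 3, hence disc K = 4·111 = 444 and O_K = ℤ[√111].
Since gcd(61, 444) = 1 the prime 61 does not ramify.
Compute (111/61) via Euler: 50^((61-1)/2) mod 61 = 60, so (111/61) = -1.
(111/61) = -1, so 61 is inert.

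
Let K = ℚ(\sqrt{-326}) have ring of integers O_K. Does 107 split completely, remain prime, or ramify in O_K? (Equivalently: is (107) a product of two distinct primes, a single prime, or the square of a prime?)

Since -326 ≢ 1 mod 4, the ring of integers is ℤ[√-326] with discriminant 4·(-326) = -1304.
107 ∤ -1304, so 107 is unramified.
Euler's criterion: (-326)^53 mod 107 = 1. Thus (-326|107) = 1.
Legendre symbol 1 ⇒ 107 is split.

splits completely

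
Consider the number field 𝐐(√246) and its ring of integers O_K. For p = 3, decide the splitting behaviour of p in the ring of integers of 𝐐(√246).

3 is ramified

d = 246 ≡ 2 (mod 4), so O_K = ℤ[√246] and disc(K) = 4d = 984.
3 divides disc(K) = 984, so 3 ramifies.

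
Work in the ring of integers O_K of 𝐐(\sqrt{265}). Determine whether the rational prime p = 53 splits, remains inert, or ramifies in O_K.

d = 265 ≡ 1 (mod 4), so O_K = ℤ[(1+√265)/2] and disc(K) = d = 265.
disc(K) = 265 = 53·5, so p = 53 is ramified.

ramified — (53) = 𝔭²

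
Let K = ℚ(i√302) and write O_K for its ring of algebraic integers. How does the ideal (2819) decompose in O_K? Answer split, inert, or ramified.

d = -302 ≡ 2 (mod 4), so O_K = ℤ[√-302] and disc(K) = 4d = -1208.
Since gcd(2819, -1208) = 1 the prime 2819 does not ramify.
Compute (-302/2819) via Euler: 2517^((2819-1)/2) mod 2819 = 1, so (-302/2819) = 1.
(-302/2819) = 1, so 2819 splits.

p splits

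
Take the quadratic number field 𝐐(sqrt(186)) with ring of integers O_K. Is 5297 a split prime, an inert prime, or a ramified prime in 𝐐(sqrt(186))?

Since 186 ≢ 1 mod 4, the ring of integers is ℤ[√186] with discriminant 4·186 = 744.
Since gcd(5297, 744) = 1 the prime 5297 does not ramify.
Compute (186/5297) via Euler: 186^((5297-1)/2) mod 5297 = 1, so (186/5297) = 1.
d is a quadratic residue mod p, hence 5297 splits in O_K.

splits completely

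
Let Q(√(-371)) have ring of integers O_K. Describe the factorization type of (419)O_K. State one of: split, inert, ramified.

p splits

-371 mod 4 = 1, hence disc K = -371 and O_K = ℤ[(1+√-371)/2].
disc(K) = -371 is not divisible by 419; 419 is unramified.
Legendre symbol by Euler's criterion: (-371/419) ≡ (-371)^209 ≡ 1 (mod 419), i.e. (-371/419) = 1.
d is a quadratic residue mod p, hence 419 splits in O_K.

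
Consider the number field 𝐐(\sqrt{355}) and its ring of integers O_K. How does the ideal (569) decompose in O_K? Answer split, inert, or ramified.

split

Since 355 ≢ 1 mod 4, the ring of integers is ℤ[√355] with discriminant 4·355 = 1420.
Since gcd(569, 1420) = 1 the prime 569 does not ramify.
(355/569) = 355^284 mod 569 = 1, giving Legendre symbol 1.
d is a quadratic residue mod p, hence 569 splits in O_K.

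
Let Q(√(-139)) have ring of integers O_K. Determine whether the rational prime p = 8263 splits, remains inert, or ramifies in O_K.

8263 remains inert

Since -139 ≡ 1 mod 4, the ring of integers is ℤ[(1+√-139)/2] with discriminant -139.
Since gcd(8263, -139) = 1 the prime 8263 does not ramify.
Euler's criterion: (-139)^4131 mod 8263 = 8262. Thus (-139|8263) = -1.
(-139/8263) = -1, so 8263 is inert.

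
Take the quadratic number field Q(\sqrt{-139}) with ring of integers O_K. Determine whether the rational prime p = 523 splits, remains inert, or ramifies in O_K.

split — (523) = 𝔭₁𝔭₂ with 𝔭₁ ≠ 𝔭₂

d = -139 ≡ 1 (mod 4), so O_K = ℤ[(1+√-139)/2] and disc(K) = d = -139.
Since gcd(523, -139) = 1 the prime 523 does not ramify.
Euler's criterion: (-139)^261 mod 523 = 1. Thus (-139|523) = 1.
(-139/523) = 1, so 523 splits.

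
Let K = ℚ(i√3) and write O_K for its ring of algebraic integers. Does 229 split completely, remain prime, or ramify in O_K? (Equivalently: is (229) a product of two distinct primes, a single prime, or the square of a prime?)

229 splits in O_K

d = -3 ≡ 1 (mod 4), so O_K = ℤ[(1+√-3)/2] and disc(K) = d = -3.
Since gcd(229, -3) = 1 the prime 229 does not ramify.
Compute (-3/229) via Euler: 226^((229-1)/2) mod 229 = 1, so (-3/229) = 1.
(-3/229) = 1, so 229 splits.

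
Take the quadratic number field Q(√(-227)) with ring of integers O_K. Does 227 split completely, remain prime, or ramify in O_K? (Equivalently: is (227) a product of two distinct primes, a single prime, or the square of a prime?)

ramified

d = -227 ≡ 1 (mod 4), so O_K = ℤ[(1+√-227)/2] and disc(K) = d = -227.
disc(K) = -227 = 227·(-1), so p = 227 is ramified.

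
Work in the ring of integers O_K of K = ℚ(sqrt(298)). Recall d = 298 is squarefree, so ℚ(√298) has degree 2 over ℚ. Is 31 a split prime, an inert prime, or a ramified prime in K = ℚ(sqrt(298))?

split — (31) = 𝔭₁𝔭₂ with 𝔭₁ ≠ 𝔭₂

298 mod 4 = 2, hence disc K = 4·298 = 1192 and O_K = ℤ[√298].
Since gcd(31, 1192) = 1 the prime 31 does not ramify.
(298/31) = 19^15 mod 31 = 1, giving Legendre symbol 1.
d is a quadratic residue mod p, hence 31 splits in O_K.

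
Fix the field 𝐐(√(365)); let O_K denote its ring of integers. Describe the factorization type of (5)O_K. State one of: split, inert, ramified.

d = 365 ≡ 1 (mod 4), so O_K = ℤ[(1+√365)/2] and disc(K) = d = 365.
Ramification test: 5 | 365. The prime 5 ramifies in K.

5 is ramified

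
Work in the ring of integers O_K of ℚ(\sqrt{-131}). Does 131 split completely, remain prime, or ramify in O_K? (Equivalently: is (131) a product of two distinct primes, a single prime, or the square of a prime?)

-131 mod 4 = 1, hence disc K = -131 and O_K = ℤ[(1+√-131)/2].
Ramification test: 131 | -131. The prime 131 ramifies in K.

131 is ramified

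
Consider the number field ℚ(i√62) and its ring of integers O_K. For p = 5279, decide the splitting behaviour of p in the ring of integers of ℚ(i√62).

p splits

Since -62 ≢ 1 mod 4, the ring of integers is ℤ[√-62] with discriminant 4·(-62) = -248.
Since gcd(5279, -248) = 1 the prime 5279 does not ramify.
Compute (-62/5279) via Euler: 5217^((5279-1)/2) mod 5279 = 1, so (-62/5279) = 1.
Legendre symbol 1 ⇒ 5279 is split.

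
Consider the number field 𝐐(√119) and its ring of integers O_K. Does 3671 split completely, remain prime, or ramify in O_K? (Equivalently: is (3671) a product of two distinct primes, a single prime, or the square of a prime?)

119 mod 4 = 3, hence disc K = 4·119 = 476 and O_K = ℤ[√119].
3671 ∤ 476, so 3671 is unramified.
Legendre symbol by Euler's criterion: (119/3671) ≡ 119^1835 ≡ 1 (mod 3671), i.e. (119/3671) = 1.
Legendre symbol 1 ⇒ 3671 is split.

p splits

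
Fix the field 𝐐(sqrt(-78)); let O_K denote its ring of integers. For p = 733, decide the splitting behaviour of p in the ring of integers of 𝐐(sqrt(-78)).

split

Since -78 ≢ 1 mod 4, the ring of integers is ℤ[√-78] with discriminant 4·(-78) = -312.
disc(K) = -312 is not divisible by 733; 733 is unramified.
(-78/733) = 655^366 mod 733 = 1, giving Legendre symbol 1.
Legendre symbol 1 ⇒ 733 is split.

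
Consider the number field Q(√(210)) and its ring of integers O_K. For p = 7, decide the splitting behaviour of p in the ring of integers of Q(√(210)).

210 mod 4 = 2, hence disc K = 4·210 = 840 and O_K = ℤ[√210].
disc(K) = 840 = 7·120, so p = 7 is ramified.

ramifies in O_K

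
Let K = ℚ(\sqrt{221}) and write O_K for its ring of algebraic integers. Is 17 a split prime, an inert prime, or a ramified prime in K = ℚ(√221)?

221 mod 4 = 1, hence disc K = 221 and O_K = ℤ[(1+√221)/2].
Ramification test: 17 | 221. The prime 17 ramifies in K.

ramifies in O_K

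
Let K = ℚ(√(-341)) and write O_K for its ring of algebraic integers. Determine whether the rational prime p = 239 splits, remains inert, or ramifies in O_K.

d = -341 ≡ 3 (mod 4), so O_K = ℤ[√-341] and disc(K) = 4d = -1364.
239 ∤ -1364, so 239 is unramified.
(-341/239) = 137^119 mod 239 = 238, giving Legendre symbol -1.
(-341/239) = -1, so 239 is inert.

inert — (239) stays prime in O_K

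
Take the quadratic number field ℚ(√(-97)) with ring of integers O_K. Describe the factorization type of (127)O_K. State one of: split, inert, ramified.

d = -97 ≡ 3 (mod 4), so O_K = ℤ[√-97] and disc(K) = 4d = -388.
Since gcd(127, -388) = 1 the prime 127 does not ramify.
Euler's criterion: (-97)^63 mod 127 = 1. Thus (-97|127) = 1.
(-97/127) = 1, so 127 splits.

127 splits in O_K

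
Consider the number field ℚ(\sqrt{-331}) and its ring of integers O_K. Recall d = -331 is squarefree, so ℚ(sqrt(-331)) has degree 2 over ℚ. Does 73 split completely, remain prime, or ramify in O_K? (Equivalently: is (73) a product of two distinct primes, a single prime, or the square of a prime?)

Since -331 ≡ 1 mod 4, the ring of integers is ℤ[(1+√-331)/2] with discriminant -331.
Since gcd(73, -331) = 1 the prime 73 does not ramify.
Euler's criterion: (-331)^36 mod 73 = 72. Thus (-331|73) = -1.
d is a non-residue mod p, hence 73 remains inert in O_K.

inert — (73) stays prime in O_K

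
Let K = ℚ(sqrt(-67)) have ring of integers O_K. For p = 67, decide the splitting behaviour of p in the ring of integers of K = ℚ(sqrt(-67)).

ramifies in O_K

Since -67 ≡ 1 mod 4, the ring of integers is ℤ[(1+√-67)/2] with discriminant -67.
67 divides disc(K) = -67, so 67 ramifies.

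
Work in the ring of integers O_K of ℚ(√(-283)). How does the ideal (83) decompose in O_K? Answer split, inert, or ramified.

-283 mod 4 = 1, hence disc K = -283 and O_K = ℤ[(1+√-283)/2].
disc(K) = -283 is not divisible by 83; 83 is unramified.
Legendre symbol by Euler's criterion: (-283/83) ≡ (-283)^41 ≡ 1 (mod 83), i.e. (-283/83) = 1.
Legendre symbol 1 ⇒ 83 is split.

split — (83) = 𝔭₁𝔭₂ with 𝔭₁ ≠ 𝔭₂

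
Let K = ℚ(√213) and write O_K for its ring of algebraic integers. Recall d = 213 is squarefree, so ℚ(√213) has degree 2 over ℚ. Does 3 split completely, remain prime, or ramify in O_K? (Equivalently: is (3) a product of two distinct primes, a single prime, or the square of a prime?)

Since 213 ≡ 1 mod 4, the ring of integers is ℤ[(1+√213)/2] with discriminant 213.
3 divides disc(K) = 213, so 3 ramifies.

ramifies in O_K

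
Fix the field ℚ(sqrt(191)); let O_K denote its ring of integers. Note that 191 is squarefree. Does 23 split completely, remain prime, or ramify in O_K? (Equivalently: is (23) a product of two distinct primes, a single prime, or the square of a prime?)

23 remains inert

Since 191 ≢ 1 mod 4, the ring of integers is ℤ[√191] with discriminant 4·191 = 764.
23 ∤ 764, so 23 is unramified.
Compute (191/23) via Euler: 7^((23-1)/2) mod 23 = 22, so (191/23) = -1.
Legendre symbol -1 ⇒ 23 is inert.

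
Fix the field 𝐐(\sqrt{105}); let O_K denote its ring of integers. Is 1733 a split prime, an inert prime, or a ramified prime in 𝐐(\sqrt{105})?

Since 105 ≡ 1 mod 4, the ring of integers is ℤ[(1+√105)/2] with discriminant 105.
disc(K) = 105 is not divisible by 1733; 1733 is unramified.
Compute (105/1733) via Euler: 105^((1733-1)/2) mod 1733 = 1, so (105/1733) = 1.
Legendre symbol 1 ⇒ 1733 is split.

split — (1733) = 𝔭₁𝔭₂ with 𝔭₁ ≠ 𝔭₂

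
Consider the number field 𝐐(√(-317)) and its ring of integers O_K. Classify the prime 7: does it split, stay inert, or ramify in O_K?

remains prime (inert)

d = -317 ≡ 3 (mod 4), so O_K = ℤ[√-317] and disc(K) = 4d = -1268.
Since gcd(7, -1268) = 1 the prime 7 does not ramify.
(-317/7) = 5^3 mod 7 = 6, giving Legendre symbol -1.
Legendre symbol -1 ⇒ 7 is inert.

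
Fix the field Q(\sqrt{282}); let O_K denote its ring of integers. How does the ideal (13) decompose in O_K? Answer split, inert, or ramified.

split

d = 282 ≡ 2 (mod 4), so O_K = ℤ[√282] and disc(K) = 4d = 1128.
disc(K) = 1128 is not divisible by 13; 13 is unramified.
Euler's criterion: 282^6 mod 13 = 1. Thus (282|13) = 1.
Legendre symbol 1 ⇒ 13 is split.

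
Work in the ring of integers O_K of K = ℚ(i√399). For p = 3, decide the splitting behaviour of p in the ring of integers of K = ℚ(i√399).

p ramifies

-399 mod 4 = 1, hence disc K = -399 and O_K = ℤ[(1+√-399)/2].
Ramification test: 3 | -399. The prime 3 ramifies in K.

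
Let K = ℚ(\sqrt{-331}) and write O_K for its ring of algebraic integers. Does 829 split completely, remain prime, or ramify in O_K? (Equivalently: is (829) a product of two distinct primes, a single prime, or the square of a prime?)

Since -331 ≡ 1 mod 4, the ring of integers is ℤ[(1+√-331)/2] with discriminant -331.
829 ∤ -331, so 829 is unramified.
(-331/829) = 498^414 mod 829 = 1, giving Legendre symbol 1.
Legendre symbol 1 ⇒ 829 is split.

split — (829) = 𝔭₁𝔭₂ with 𝔭₁ ≠ 𝔭₂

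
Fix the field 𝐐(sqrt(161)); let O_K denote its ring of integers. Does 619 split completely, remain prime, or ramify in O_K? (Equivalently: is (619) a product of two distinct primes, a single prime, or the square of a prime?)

split — (619) = 𝔭₁𝔭₂ with 𝔭₁ ≠ 𝔭₂

161 mod 4 = 1, hence disc K = 161 and O_K = ℤ[(1+√161)/2].
disc(K) = 161 is not divisible by 619; 619 is unramified.
Euler's criterion: 161^309 mod 619 = 1. Thus (161|619) = 1.
Legendre symbol 1 ⇒ 619 is split.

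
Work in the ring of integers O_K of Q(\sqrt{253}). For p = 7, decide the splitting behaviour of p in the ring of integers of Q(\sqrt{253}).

253 mod 4 = 1, hence disc K = 253 and O_K = ℤ[(1+√253)/2].
disc(K) = 253 is not divisible by 7; 7 is unramified.
Compute (253/7) via Euler: 1^((7-1)/2) mod 7 = 1, so (253/7) = 1.
Legendre symbol 1 ⇒ 7 is split.

split — (7) = 𝔭₁𝔭₂ with 𝔭₁ ≠ 𝔭₂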